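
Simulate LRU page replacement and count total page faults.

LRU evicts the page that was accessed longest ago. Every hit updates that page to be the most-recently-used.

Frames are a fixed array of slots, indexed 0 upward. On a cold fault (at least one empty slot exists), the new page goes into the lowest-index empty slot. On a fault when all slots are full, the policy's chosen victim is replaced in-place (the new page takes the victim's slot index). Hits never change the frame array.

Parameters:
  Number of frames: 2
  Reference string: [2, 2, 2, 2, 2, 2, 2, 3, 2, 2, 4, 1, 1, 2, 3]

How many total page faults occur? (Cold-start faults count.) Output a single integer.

Answer: 6

Derivation:
Step 0: ref 2 → FAULT, frames=[2,-]
Step 1: ref 2 → HIT, frames=[2,-]
Step 2: ref 2 → HIT, frames=[2,-]
Step 3: ref 2 → HIT, frames=[2,-]
Step 4: ref 2 → HIT, frames=[2,-]
Step 5: ref 2 → HIT, frames=[2,-]
Step 6: ref 2 → HIT, frames=[2,-]
Step 7: ref 3 → FAULT, frames=[2,3]
Step 8: ref 2 → HIT, frames=[2,3]
Step 9: ref 2 → HIT, frames=[2,3]
Step 10: ref 4 → FAULT (evict 3), frames=[2,4]
Step 11: ref 1 → FAULT (evict 2), frames=[1,4]
Step 12: ref 1 → HIT, frames=[1,4]
Step 13: ref 2 → FAULT (evict 4), frames=[1,2]
Step 14: ref 3 → FAULT (evict 1), frames=[3,2]
Total faults: 6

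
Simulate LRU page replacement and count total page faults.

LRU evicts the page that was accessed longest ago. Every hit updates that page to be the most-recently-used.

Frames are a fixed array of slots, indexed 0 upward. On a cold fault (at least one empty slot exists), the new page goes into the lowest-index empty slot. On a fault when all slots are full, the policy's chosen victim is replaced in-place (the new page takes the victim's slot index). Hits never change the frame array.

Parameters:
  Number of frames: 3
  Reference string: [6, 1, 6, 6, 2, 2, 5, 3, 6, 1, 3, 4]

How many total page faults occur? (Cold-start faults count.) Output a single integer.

Answer: 8

Derivation:
Step 0: ref 6 → FAULT, frames=[6,-,-]
Step 1: ref 1 → FAULT, frames=[6,1,-]
Step 2: ref 6 → HIT, frames=[6,1,-]
Step 3: ref 6 → HIT, frames=[6,1,-]
Step 4: ref 2 → FAULT, frames=[6,1,2]
Step 5: ref 2 → HIT, frames=[6,1,2]
Step 6: ref 5 → FAULT (evict 1), frames=[6,5,2]
Step 7: ref 3 → FAULT (evict 6), frames=[3,5,2]
Step 8: ref 6 → FAULT (evict 2), frames=[3,5,6]
Step 9: ref 1 → FAULT (evict 5), frames=[3,1,6]
Step 10: ref 3 → HIT, frames=[3,1,6]
Step 11: ref 4 → FAULT (evict 6), frames=[3,1,4]
Total faults: 8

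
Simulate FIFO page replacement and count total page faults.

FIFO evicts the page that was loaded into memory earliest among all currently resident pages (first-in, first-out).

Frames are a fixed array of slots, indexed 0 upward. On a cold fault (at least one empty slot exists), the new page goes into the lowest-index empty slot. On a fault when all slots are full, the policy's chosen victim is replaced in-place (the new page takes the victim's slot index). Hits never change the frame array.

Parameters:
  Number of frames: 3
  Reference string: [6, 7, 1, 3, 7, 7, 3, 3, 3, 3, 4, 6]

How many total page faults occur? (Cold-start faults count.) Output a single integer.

Answer: 6

Derivation:
Step 0: ref 6 → FAULT, frames=[6,-,-]
Step 1: ref 7 → FAULT, frames=[6,7,-]
Step 2: ref 1 → FAULT, frames=[6,7,1]
Step 3: ref 3 → FAULT (evict 6), frames=[3,7,1]
Step 4: ref 7 → HIT, frames=[3,7,1]
Step 5: ref 7 → HIT, frames=[3,7,1]
Step 6: ref 3 → HIT, frames=[3,7,1]
Step 7: ref 3 → HIT, frames=[3,7,1]
Step 8: ref 3 → HIT, frames=[3,7,1]
Step 9: ref 3 → HIT, frames=[3,7,1]
Step 10: ref 4 → FAULT (evict 7), frames=[3,4,1]
Step 11: ref 6 → FAULT (evict 1), frames=[3,4,6]
Total faults: 6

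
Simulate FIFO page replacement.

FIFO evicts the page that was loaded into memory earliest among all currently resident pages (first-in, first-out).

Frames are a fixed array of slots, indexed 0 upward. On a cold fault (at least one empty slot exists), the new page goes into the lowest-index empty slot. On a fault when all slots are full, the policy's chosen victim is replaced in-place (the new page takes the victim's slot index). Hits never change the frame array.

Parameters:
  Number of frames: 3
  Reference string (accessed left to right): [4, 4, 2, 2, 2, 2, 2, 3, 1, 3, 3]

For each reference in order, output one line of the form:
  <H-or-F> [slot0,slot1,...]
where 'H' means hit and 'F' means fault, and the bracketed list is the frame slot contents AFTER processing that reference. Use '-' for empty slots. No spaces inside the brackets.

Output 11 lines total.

F [4,-,-]
H [4,-,-]
F [4,2,-]
H [4,2,-]
H [4,2,-]
H [4,2,-]
H [4,2,-]
F [4,2,3]
F [1,2,3]
H [1,2,3]
H [1,2,3]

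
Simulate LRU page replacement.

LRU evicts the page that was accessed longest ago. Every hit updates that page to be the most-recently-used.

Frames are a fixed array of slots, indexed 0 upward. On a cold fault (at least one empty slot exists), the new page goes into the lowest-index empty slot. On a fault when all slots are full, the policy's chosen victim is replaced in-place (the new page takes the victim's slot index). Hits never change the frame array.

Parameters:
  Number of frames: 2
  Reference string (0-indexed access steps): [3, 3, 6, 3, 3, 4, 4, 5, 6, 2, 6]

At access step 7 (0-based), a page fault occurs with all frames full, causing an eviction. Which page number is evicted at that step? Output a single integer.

Step 0: ref 3 -> FAULT, frames=[3,-]
Step 1: ref 3 -> HIT, frames=[3,-]
Step 2: ref 6 -> FAULT, frames=[3,6]
Step 3: ref 3 -> HIT, frames=[3,6]
Step 4: ref 3 -> HIT, frames=[3,6]
Step 5: ref 4 -> FAULT, evict 6, frames=[3,4]
Step 6: ref 4 -> HIT, frames=[3,4]
Step 7: ref 5 -> FAULT, evict 3, frames=[5,4]
At step 7: evicted page 3

Answer: 3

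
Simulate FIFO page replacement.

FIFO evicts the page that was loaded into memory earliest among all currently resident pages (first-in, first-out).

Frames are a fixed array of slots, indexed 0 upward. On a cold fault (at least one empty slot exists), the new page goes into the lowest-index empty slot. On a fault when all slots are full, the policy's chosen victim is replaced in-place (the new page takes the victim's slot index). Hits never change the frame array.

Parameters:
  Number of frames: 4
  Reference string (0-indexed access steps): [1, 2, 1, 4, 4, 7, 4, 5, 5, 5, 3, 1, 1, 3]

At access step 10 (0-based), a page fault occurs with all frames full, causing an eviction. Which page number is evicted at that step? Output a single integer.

Answer: 2

Derivation:
Step 0: ref 1 -> FAULT, frames=[1,-,-,-]
Step 1: ref 2 -> FAULT, frames=[1,2,-,-]
Step 2: ref 1 -> HIT, frames=[1,2,-,-]
Step 3: ref 4 -> FAULT, frames=[1,2,4,-]
Step 4: ref 4 -> HIT, frames=[1,2,4,-]
Step 5: ref 7 -> FAULT, frames=[1,2,4,7]
Step 6: ref 4 -> HIT, frames=[1,2,4,7]
Step 7: ref 5 -> FAULT, evict 1, frames=[5,2,4,7]
Step 8: ref 5 -> HIT, frames=[5,2,4,7]
Step 9: ref 5 -> HIT, frames=[5,2,4,7]
Step 10: ref 3 -> FAULT, evict 2, frames=[5,3,4,7]
At step 10: evicted page 2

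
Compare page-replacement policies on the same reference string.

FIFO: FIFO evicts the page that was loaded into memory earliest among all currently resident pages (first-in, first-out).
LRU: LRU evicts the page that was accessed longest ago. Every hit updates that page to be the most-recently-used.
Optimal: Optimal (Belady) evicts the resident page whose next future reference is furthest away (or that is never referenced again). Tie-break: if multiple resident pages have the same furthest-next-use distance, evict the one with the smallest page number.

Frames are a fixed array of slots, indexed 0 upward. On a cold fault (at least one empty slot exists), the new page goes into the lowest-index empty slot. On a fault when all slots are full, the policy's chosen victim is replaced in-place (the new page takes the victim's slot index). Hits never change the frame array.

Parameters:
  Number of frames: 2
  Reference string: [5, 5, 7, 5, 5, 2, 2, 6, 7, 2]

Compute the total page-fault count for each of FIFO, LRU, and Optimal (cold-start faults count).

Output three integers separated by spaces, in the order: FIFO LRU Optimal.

--- FIFO ---
  step 0: ref 5 -> FAULT, frames=[5,-] (faults so far: 1)
  step 1: ref 5 -> HIT, frames=[5,-] (faults so far: 1)
  step 2: ref 7 -> FAULT, frames=[5,7] (faults so far: 2)
  step 3: ref 5 -> HIT, frames=[5,7] (faults so far: 2)
  step 4: ref 5 -> HIT, frames=[5,7] (faults so far: 2)
  step 5: ref 2 -> FAULT, evict 5, frames=[2,7] (faults so far: 3)
  step 6: ref 2 -> HIT, frames=[2,7] (faults so far: 3)
  step 7: ref 6 -> FAULT, evict 7, frames=[2,6] (faults so far: 4)
  step 8: ref 7 -> FAULT, evict 2, frames=[7,6] (faults so far: 5)
  step 9: ref 2 -> FAULT, evict 6, frames=[7,2] (faults so far: 6)
  FIFO total faults: 6
--- LRU ---
  step 0: ref 5 -> FAULT, frames=[5,-] (faults so far: 1)
  step 1: ref 5 -> HIT, frames=[5,-] (faults so far: 1)
  step 2: ref 7 -> FAULT, frames=[5,7] (faults so far: 2)
  step 3: ref 5 -> HIT, frames=[5,7] (faults so far: 2)
  step 4: ref 5 -> HIT, frames=[5,7] (faults so far: 2)
  step 5: ref 2 -> FAULT, evict 7, frames=[5,2] (faults so far: 3)
  step 6: ref 2 -> HIT, frames=[5,2] (faults so far: 3)
  step 7: ref 6 -> FAULT, evict 5, frames=[6,2] (faults so far: 4)
  step 8: ref 7 -> FAULT, evict 2, frames=[6,7] (faults so far: 5)
  step 9: ref 2 -> FAULT, evict 6, frames=[2,7] (faults so far: 6)
  LRU total faults: 6
--- Optimal ---
  step 0: ref 5 -> FAULT, frames=[5,-] (faults so far: 1)
  step 1: ref 5 -> HIT, frames=[5,-] (faults so far: 1)
  step 2: ref 7 -> FAULT, frames=[5,7] (faults so far: 2)
  step 3: ref 5 -> HIT, frames=[5,7] (faults so far: 2)
  step 4: ref 5 -> HIT, frames=[5,7] (faults so far: 2)
  step 5: ref 2 -> FAULT, evict 5, frames=[2,7] (faults so far: 3)
  step 6: ref 2 -> HIT, frames=[2,7] (faults so far: 3)
  step 7: ref 6 -> FAULT, evict 2, frames=[6,7] (faults so far: 4)
  step 8: ref 7 -> HIT, frames=[6,7] (faults so far: 4)
  step 9: ref 2 -> FAULT, evict 6, frames=[2,7] (faults so far: 5)
  Optimal total faults: 5

Answer: 6 6 5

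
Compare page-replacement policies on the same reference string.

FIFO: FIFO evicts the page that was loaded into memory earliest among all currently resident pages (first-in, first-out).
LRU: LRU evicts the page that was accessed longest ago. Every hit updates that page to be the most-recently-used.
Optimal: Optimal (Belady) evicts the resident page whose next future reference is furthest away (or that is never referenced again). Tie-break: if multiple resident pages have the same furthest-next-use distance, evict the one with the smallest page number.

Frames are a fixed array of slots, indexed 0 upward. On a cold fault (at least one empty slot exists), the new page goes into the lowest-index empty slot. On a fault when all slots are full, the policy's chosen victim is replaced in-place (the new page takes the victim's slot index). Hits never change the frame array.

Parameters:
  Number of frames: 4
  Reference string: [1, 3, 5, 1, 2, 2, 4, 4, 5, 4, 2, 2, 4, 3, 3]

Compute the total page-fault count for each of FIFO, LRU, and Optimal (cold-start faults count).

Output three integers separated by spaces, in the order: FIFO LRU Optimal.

Answer: 5 6 5

Derivation:
--- FIFO ---
  step 0: ref 1 -> FAULT, frames=[1,-,-,-] (faults so far: 1)
  step 1: ref 3 -> FAULT, frames=[1,3,-,-] (faults so far: 2)
  step 2: ref 5 -> FAULT, frames=[1,3,5,-] (faults so far: 3)
  step 3: ref 1 -> HIT, frames=[1,3,5,-] (faults so far: 3)
  step 4: ref 2 -> FAULT, frames=[1,3,5,2] (faults so far: 4)
  step 5: ref 2 -> HIT, frames=[1,3,5,2] (faults so far: 4)
  step 6: ref 4 -> FAULT, evict 1, frames=[4,3,5,2] (faults so far: 5)
  step 7: ref 4 -> HIT, frames=[4,3,5,2] (faults so far: 5)
  step 8: ref 5 -> HIT, frames=[4,3,5,2] (faults so far: 5)
  step 9: ref 4 -> HIT, frames=[4,3,5,2] (faults so far: 5)
  step 10: ref 2 -> HIT, frames=[4,3,5,2] (faults so far: 5)
  step 11: ref 2 -> HIT, frames=[4,3,5,2] (faults so far: 5)
  step 12: ref 4 -> HIT, frames=[4,3,5,2] (faults so far: 5)
  step 13: ref 3 -> HIT, frames=[4,3,5,2] (faults so far: 5)
  step 14: ref 3 -> HIT, frames=[4,3,5,2] (faults so far: 5)
  FIFO total faults: 5
--- LRU ---
  step 0: ref 1 -> FAULT, frames=[1,-,-,-] (faults so far: 1)
  step 1: ref 3 -> FAULT, frames=[1,3,-,-] (faults so far: 2)
  step 2: ref 5 -> FAULT, frames=[1,3,5,-] (faults so far: 3)
  step 3: ref 1 -> HIT, frames=[1,3,5,-] (faults so far: 3)
  step 4: ref 2 -> FAULT, frames=[1,3,5,2] (faults so far: 4)
  step 5: ref 2 -> HIT, frames=[1,3,5,2] (faults so far: 4)
  step 6: ref 4 -> FAULT, evict 3, frames=[1,4,5,2] (faults so far: 5)
  step 7: ref 4 -> HIT, frames=[1,4,5,2] (faults so far: 5)
  step 8: ref 5 -> HIT, frames=[1,4,5,2] (faults so far: 5)
  step 9: ref 4 -> HIT, frames=[1,4,5,2] (faults so far: 5)
  step 10: ref 2 -> HIT, frames=[1,4,5,2] (faults so far: 5)
  step 11: ref 2 -> HIT, frames=[1,4,5,2] (faults so far: 5)
  step 12: ref 4 -> HIT, frames=[1,4,5,2] (faults so far: 5)
  step 13: ref 3 -> FAULT, evict 1, frames=[3,4,5,2] (faults so far: 6)
  step 14: ref 3 -> HIT, frames=[3,4,5,2] (faults so far: 6)
  LRU total faults: 6
--- Optimal ---
  step 0: ref 1 -> FAULT, frames=[1,-,-,-] (faults so far: 1)
  step 1: ref 3 -> FAULT, frames=[1,3,-,-] (faults so far: 2)
  step 2: ref 5 -> FAULT, frames=[1,3,5,-] (faults so far: 3)
  step 3: ref 1 -> HIT, frames=[1,3,5,-] (faults so far: 3)
  step 4: ref 2 -> FAULT, frames=[1,3,5,2] (faults so far: 4)
  step 5: ref 2 -> HIT, frames=[1,3,5,2] (faults so far: 4)
  step 6: ref 4 -> FAULT, evict 1, frames=[4,3,5,2] (faults so far: 5)
  step 7: ref 4 -> HIT, frames=[4,3,5,2] (faults so far: 5)
  step 8: ref 5 -> HIT, frames=[4,3,5,2] (faults so far: 5)
  step 9: ref 4 -> HIT, frames=[4,3,5,2] (faults so far: 5)
  step 10: ref 2 -> HIT, frames=[4,3,5,2] (faults so far: 5)
  step 11: ref 2 -> HIT, frames=[4,3,5,2] (faults so far: 5)
  step 12: ref 4 -> HIT, frames=[4,3,5,2] (faults so far: 5)
  step 13: ref 3 -> HIT, frames=[4,3,5,2] (faults so far: 5)
  step 14: ref 3 -> HIT, frames=[4,3,5,2] (faults so far: 5)
  Optimal total faults: 5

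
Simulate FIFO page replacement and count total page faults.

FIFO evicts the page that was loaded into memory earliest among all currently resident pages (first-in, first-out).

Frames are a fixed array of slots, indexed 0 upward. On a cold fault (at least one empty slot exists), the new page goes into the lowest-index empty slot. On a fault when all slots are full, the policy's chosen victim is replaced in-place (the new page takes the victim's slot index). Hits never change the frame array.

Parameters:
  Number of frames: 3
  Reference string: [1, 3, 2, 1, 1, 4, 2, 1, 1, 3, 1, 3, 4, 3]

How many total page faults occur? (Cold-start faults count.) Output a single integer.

Answer: 6

Derivation:
Step 0: ref 1 → FAULT, frames=[1,-,-]
Step 1: ref 3 → FAULT, frames=[1,3,-]
Step 2: ref 2 → FAULT, frames=[1,3,2]
Step 3: ref 1 → HIT, frames=[1,3,2]
Step 4: ref 1 → HIT, frames=[1,3,2]
Step 5: ref 4 → FAULT (evict 1), frames=[4,3,2]
Step 6: ref 2 → HIT, frames=[4,3,2]
Step 7: ref 1 → FAULT (evict 3), frames=[4,1,2]
Step 8: ref 1 → HIT, frames=[4,1,2]
Step 9: ref 3 → FAULT (evict 2), frames=[4,1,3]
Step 10: ref 1 → HIT, frames=[4,1,3]
Step 11: ref 3 → HIT, frames=[4,1,3]
Step 12: ref 4 → HIT, frames=[4,1,3]
Step 13: ref 3 → HIT, frames=[4,1,3]
Total faults: 6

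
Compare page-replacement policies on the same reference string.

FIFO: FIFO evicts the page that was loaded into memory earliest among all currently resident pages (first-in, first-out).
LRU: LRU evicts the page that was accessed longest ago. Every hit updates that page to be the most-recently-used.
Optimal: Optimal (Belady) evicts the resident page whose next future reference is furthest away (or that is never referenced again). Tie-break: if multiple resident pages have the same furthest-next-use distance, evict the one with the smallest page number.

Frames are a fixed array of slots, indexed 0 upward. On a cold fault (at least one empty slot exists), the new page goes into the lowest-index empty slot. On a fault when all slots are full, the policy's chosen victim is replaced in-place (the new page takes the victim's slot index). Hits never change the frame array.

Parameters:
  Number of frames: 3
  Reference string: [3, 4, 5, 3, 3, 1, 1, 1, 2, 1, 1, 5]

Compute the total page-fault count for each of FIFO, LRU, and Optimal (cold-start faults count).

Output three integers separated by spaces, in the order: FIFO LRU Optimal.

Answer: 5 6 5

Derivation:
--- FIFO ---
  step 0: ref 3 -> FAULT, frames=[3,-,-] (faults so far: 1)
  step 1: ref 4 -> FAULT, frames=[3,4,-] (faults so far: 2)
  step 2: ref 5 -> FAULT, frames=[3,4,5] (faults so far: 3)
  step 3: ref 3 -> HIT, frames=[3,4,5] (faults so far: 3)
  step 4: ref 3 -> HIT, frames=[3,4,5] (faults so far: 3)
  step 5: ref 1 -> FAULT, evict 3, frames=[1,4,5] (faults so far: 4)
  step 6: ref 1 -> HIT, frames=[1,4,5] (faults so far: 4)
  step 7: ref 1 -> HIT, frames=[1,4,5] (faults so far: 4)
  step 8: ref 2 -> FAULT, evict 4, frames=[1,2,5] (faults so far: 5)
  step 9: ref 1 -> HIT, frames=[1,2,5] (faults so far: 5)
  step 10: ref 1 -> HIT, frames=[1,2,5] (faults so far: 5)
  step 11: ref 5 -> HIT, frames=[1,2,5] (faults so far: 5)
  FIFO total faults: 5
--- LRU ---
  step 0: ref 3 -> FAULT, frames=[3,-,-] (faults so far: 1)
  step 1: ref 4 -> FAULT, frames=[3,4,-] (faults so far: 2)
  step 2: ref 5 -> FAULT, frames=[3,4,5] (faults so far: 3)
  step 3: ref 3 -> HIT, frames=[3,4,5] (faults so far: 3)
  step 4: ref 3 -> HIT, frames=[3,4,5] (faults so far: 3)
  step 5: ref 1 -> FAULT, evict 4, frames=[3,1,5] (faults so far: 4)
  step 6: ref 1 -> HIT, frames=[3,1,5] (faults so far: 4)
  step 7: ref 1 -> HIT, frames=[3,1,5] (faults so far: 4)
  step 8: ref 2 -> FAULT, evict 5, frames=[3,1,2] (faults so far: 5)
  step 9: ref 1 -> HIT, frames=[3,1,2] (faults so far: 5)
  step 10: ref 1 -> HIT, frames=[3,1,2] (faults so far: 5)
  step 11: ref 5 -> FAULT, evict 3, frames=[5,1,2] (faults so far: 6)
  LRU total faults: 6
--- Optimal ---
  step 0: ref 3 -> FAULT, frames=[3,-,-] (faults so far: 1)
  step 1: ref 4 -> FAULT, frames=[3,4,-] (faults so far: 2)
  step 2: ref 5 -> FAULT, frames=[3,4,5] (faults so far: 3)
  step 3: ref 3 -> HIT, frames=[3,4,5] (faults so far: 3)
  step 4: ref 3 -> HIT, frames=[3,4,5] (faults so far: 3)
  step 5: ref 1 -> FAULT, evict 3, frames=[1,4,5] (faults so far: 4)
  step 6: ref 1 -> HIT, frames=[1,4,5] (faults so far: 4)
  step 7: ref 1 -> HIT, frames=[1,4,5] (faults so far: 4)
  step 8: ref 2 -> FAULT, evict 4, frames=[1,2,5] (faults so far: 5)
  step 9: ref 1 -> HIT, frames=[1,2,5] (faults so far: 5)
  step 10: ref 1 -> HIT, frames=[1,2,5] (faults so far: 5)
  step 11: ref 5 -> HIT, frames=[1,2,5] (faults so far: 5)
  Optimal total faults: 5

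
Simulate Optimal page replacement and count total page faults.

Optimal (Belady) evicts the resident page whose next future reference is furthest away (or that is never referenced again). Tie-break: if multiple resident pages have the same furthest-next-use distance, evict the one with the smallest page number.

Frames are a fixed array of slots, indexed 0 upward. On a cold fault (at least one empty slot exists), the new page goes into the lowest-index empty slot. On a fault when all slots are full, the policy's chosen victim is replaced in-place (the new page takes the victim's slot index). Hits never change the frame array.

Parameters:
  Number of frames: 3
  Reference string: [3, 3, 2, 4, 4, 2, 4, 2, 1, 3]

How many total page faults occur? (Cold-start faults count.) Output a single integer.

Answer: 4

Derivation:
Step 0: ref 3 → FAULT, frames=[3,-,-]
Step 1: ref 3 → HIT, frames=[3,-,-]
Step 2: ref 2 → FAULT, frames=[3,2,-]
Step 3: ref 4 → FAULT, frames=[3,2,4]
Step 4: ref 4 → HIT, frames=[3,2,4]
Step 5: ref 2 → HIT, frames=[3,2,4]
Step 6: ref 4 → HIT, frames=[3,2,4]
Step 7: ref 2 → HIT, frames=[3,2,4]
Step 8: ref 1 → FAULT (evict 2), frames=[3,1,4]
Step 9: ref 3 → HIT, frames=[3,1,4]
Total faults: 4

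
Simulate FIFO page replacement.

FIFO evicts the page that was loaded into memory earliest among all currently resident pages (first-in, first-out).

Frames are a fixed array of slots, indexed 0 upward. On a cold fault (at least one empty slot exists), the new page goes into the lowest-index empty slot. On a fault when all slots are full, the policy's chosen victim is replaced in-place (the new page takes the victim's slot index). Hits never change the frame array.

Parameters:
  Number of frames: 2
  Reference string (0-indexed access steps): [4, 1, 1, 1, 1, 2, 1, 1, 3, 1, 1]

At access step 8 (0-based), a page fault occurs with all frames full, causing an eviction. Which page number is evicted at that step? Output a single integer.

Answer: 1

Derivation:
Step 0: ref 4 -> FAULT, frames=[4,-]
Step 1: ref 1 -> FAULT, frames=[4,1]
Step 2: ref 1 -> HIT, frames=[4,1]
Step 3: ref 1 -> HIT, frames=[4,1]
Step 4: ref 1 -> HIT, frames=[4,1]
Step 5: ref 2 -> FAULT, evict 4, frames=[2,1]
Step 6: ref 1 -> HIT, frames=[2,1]
Step 7: ref 1 -> HIT, frames=[2,1]
Step 8: ref 3 -> FAULT, evict 1, frames=[2,3]
At step 8: evicted page 1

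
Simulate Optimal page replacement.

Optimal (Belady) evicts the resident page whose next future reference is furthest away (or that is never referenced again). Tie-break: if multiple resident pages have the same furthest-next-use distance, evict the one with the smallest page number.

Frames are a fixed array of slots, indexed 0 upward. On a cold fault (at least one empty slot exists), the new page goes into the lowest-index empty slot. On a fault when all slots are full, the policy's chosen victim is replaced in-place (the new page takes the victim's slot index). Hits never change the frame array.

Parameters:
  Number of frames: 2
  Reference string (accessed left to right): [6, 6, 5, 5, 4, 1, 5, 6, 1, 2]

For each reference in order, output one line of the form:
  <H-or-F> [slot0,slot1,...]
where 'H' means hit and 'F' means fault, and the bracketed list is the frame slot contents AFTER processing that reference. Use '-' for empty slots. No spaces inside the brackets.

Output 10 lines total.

F [6,-]
H [6,-]
F [6,5]
H [6,5]
F [4,5]
F [1,5]
H [1,5]
F [1,6]
H [1,6]
F [2,6]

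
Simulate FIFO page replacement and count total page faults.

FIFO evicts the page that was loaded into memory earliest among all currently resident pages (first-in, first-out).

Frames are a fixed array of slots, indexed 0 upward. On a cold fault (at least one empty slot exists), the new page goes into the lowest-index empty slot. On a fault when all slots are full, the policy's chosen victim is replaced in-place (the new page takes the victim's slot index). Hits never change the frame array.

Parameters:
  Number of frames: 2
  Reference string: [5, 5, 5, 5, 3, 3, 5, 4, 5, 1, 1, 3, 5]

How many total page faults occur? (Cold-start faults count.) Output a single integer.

Step 0: ref 5 → FAULT, frames=[5,-]
Step 1: ref 5 → HIT, frames=[5,-]
Step 2: ref 5 → HIT, frames=[5,-]
Step 3: ref 5 → HIT, frames=[5,-]
Step 4: ref 3 → FAULT, frames=[5,3]
Step 5: ref 3 → HIT, frames=[5,3]
Step 6: ref 5 → HIT, frames=[5,3]
Step 7: ref 4 → FAULT (evict 5), frames=[4,3]
Step 8: ref 5 → FAULT (evict 3), frames=[4,5]
Step 9: ref 1 → FAULT (evict 4), frames=[1,5]
Step 10: ref 1 → HIT, frames=[1,5]
Step 11: ref 3 → FAULT (evict 5), frames=[1,3]
Step 12: ref 5 → FAULT (evict 1), frames=[5,3]
Total faults: 7

Answer: 7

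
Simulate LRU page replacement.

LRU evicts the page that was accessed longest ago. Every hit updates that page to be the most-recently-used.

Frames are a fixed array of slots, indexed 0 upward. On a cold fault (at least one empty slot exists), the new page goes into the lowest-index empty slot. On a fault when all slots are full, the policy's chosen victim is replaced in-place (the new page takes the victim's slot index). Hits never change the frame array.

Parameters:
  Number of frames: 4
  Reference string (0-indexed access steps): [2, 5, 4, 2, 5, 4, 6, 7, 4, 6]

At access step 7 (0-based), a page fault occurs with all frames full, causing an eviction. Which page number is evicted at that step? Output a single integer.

Answer: 2

Derivation:
Step 0: ref 2 -> FAULT, frames=[2,-,-,-]
Step 1: ref 5 -> FAULT, frames=[2,5,-,-]
Step 2: ref 4 -> FAULT, frames=[2,5,4,-]
Step 3: ref 2 -> HIT, frames=[2,5,4,-]
Step 4: ref 5 -> HIT, frames=[2,5,4,-]
Step 5: ref 4 -> HIT, frames=[2,5,4,-]
Step 6: ref 6 -> FAULT, frames=[2,5,4,6]
Step 7: ref 7 -> FAULT, evict 2, frames=[7,5,4,6]
At step 7: evicted page 2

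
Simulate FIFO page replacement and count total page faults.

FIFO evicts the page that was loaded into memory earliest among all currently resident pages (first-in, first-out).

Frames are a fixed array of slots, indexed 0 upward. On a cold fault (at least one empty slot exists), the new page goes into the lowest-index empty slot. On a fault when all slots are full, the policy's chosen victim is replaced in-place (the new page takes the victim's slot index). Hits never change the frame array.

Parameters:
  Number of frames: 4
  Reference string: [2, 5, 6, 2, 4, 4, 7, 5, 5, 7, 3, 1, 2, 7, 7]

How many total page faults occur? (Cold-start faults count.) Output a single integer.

Step 0: ref 2 → FAULT, frames=[2,-,-,-]
Step 1: ref 5 → FAULT, frames=[2,5,-,-]
Step 2: ref 6 → FAULT, frames=[2,5,6,-]
Step 3: ref 2 → HIT, frames=[2,5,6,-]
Step 4: ref 4 → FAULT, frames=[2,5,6,4]
Step 5: ref 4 → HIT, frames=[2,5,6,4]
Step 6: ref 7 → FAULT (evict 2), frames=[7,5,6,4]
Step 7: ref 5 → HIT, frames=[7,5,6,4]
Step 8: ref 5 → HIT, frames=[7,5,6,4]
Step 9: ref 7 → HIT, frames=[7,5,6,4]
Step 10: ref 3 → FAULT (evict 5), frames=[7,3,6,4]
Step 11: ref 1 → FAULT (evict 6), frames=[7,3,1,4]
Step 12: ref 2 → FAULT (evict 4), frames=[7,3,1,2]
Step 13: ref 7 → HIT, frames=[7,3,1,2]
Step 14: ref 7 → HIT, frames=[7,3,1,2]
Total faults: 8

Answer: 8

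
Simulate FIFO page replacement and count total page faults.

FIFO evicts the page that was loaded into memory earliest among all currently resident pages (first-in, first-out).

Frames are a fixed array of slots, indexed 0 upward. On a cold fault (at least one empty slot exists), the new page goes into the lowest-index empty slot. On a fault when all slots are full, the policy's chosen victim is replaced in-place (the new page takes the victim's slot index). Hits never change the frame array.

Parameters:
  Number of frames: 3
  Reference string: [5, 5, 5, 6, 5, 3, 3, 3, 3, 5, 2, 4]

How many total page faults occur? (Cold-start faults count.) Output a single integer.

Step 0: ref 5 → FAULT, frames=[5,-,-]
Step 1: ref 5 → HIT, frames=[5,-,-]
Step 2: ref 5 → HIT, frames=[5,-,-]
Step 3: ref 6 → FAULT, frames=[5,6,-]
Step 4: ref 5 → HIT, frames=[5,6,-]
Step 5: ref 3 → FAULT, frames=[5,6,3]
Step 6: ref 3 → HIT, frames=[5,6,3]
Step 7: ref 3 → HIT, frames=[5,6,3]
Step 8: ref 3 → HIT, frames=[5,6,3]
Step 9: ref 5 → HIT, frames=[5,6,3]
Step 10: ref 2 → FAULT (evict 5), frames=[2,6,3]
Step 11: ref 4 → FAULT (evict 6), frames=[2,4,3]
Total faults: 5

Answer: 5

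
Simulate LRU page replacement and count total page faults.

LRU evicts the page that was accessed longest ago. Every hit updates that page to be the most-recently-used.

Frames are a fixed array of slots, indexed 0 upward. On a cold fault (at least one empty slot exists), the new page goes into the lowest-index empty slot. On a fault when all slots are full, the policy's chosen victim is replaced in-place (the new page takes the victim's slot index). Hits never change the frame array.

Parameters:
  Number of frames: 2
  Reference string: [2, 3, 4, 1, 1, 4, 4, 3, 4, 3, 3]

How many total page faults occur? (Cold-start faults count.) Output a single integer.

Answer: 5

Derivation:
Step 0: ref 2 → FAULT, frames=[2,-]
Step 1: ref 3 → FAULT, frames=[2,3]
Step 2: ref 4 → FAULT (evict 2), frames=[4,3]
Step 3: ref 1 → FAULT (evict 3), frames=[4,1]
Step 4: ref 1 → HIT, frames=[4,1]
Step 5: ref 4 → HIT, frames=[4,1]
Step 6: ref 4 → HIT, frames=[4,1]
Step 7: ref 3 → FAULT (evict 1), frames=[4,3]
Step 8: ref 4 → HIT, frames=[4,3]
Step 9: ref 3 → HIT, frames=[4,3]
Step 10: ref 3 → HIT, frames=[4,3]
Total faults: 5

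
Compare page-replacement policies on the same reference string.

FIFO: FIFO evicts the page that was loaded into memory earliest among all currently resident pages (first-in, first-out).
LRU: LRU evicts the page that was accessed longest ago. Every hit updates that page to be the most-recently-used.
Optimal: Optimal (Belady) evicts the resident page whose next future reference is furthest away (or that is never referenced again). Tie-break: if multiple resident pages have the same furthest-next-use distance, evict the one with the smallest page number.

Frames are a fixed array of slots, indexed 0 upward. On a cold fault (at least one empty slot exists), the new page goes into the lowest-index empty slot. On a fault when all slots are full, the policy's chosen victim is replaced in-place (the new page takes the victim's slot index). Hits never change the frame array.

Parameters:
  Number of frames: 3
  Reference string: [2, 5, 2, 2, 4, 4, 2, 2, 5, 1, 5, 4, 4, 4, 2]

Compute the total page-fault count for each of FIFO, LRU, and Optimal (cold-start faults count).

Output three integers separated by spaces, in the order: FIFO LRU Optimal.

Answer: 5 6 5

Derivation:
--- FIFO ---
  step 0: ref 2 -> FAULT, frames=[2,-,-] (faults so far: 1)
  step 1: ref 5 -> FAULT, frames=[2,5,-] (faults so far: 2)
  step 2: ref 2 -> HIT, frames=[2,5,-] (faults so far: 2)
  step 3: ref 2 -> HIT, frames=[2,5,-] (faults so far: 2)
  step 4: ref 4 -> FAULT, frames=[2,5,4] (faults so far: 3)
  step 5: ref 4 -> HIT, frames=[2,5,4] (faults so far: 3)
  step 6: ref 2 -> HIT, frames=[2,5,4] (faults so far: 3)
  step 7: ref 2 -> HIT, frames=[2,5,4] (faults so far: 3)
  step 8: ref 5 -> HIT, frames=[2,5,4] (faults so far: 3)
  step 9: ref 1 -> FAULT, evict 2, frames=[1,5,4] (faults so far: 4)
  step 10: ref 5 -> HIT, frames=[1,5,4] (faults so far: 4)
  step 11: ref 4 -> HIT, frames=[1,5,4] (faults so far: 4)
  step 12: ref 4 -> HIT, frames=[1,5,4] (faults so far: 4)
  step 13: ref 4 -> HIT, frames=[1,5,4] (faults so far: 4)
  step 14: ref 2 -> FAULT, evict 5, frames=[1,2,4] (faults so far: 5)
  FIFO total faults: 5
--- LRU ---
  step 0: ref 2 -> FAULT, frames=[2,-,-] (faults so far: 1)
  step 1: ref 5 -> FAULT, frames=[2,5,-] (faults so far: 2)
  step 2: ref 2 -> HIT, frames=[2,5,-] (faults so far: 2)
  step 3: ref 2 -> HIT, frames=[2,5,-] (faults so far: 2)
  step 4: ref 4 -> FAULT, frames=[2,5,4] (faults so far: 3)
  step 5: ref 4 -> HIT, frames=[2,5,4] (faults so far: 3)
  step 6: ref 2 -> HIT, frames=[2,5,4] (faults so far: 3)
  step 7: ref 2 -> HIT, frames=[2,5,4] (faults so far: 3)
  step 8: ref 5 -> HIT, frames=[2,5,4] (faults so far: 3)
  step 9: ref 1 -> FAULT, evict 4, frames=[2,5,1] (faults so far: 4)
  step 10: ref 5 -> HIT, frames=[2,5,1] (faults so far: 4)
  step 11: ref 4 -> FAULT, evict 2, frames=[4,5,1] (faults so far: 5)
  step 12: ref 4 -> HIT, frames=[4,5,1] (faults so far: 5)
  step 13: ref 4 -> HIT, frames=[4,5,1] (faults so far: 5)
  step 14: ref 2 -> FAULT, evict 1, frames=[4,5,2] (faults so far: 6)
  LRU total faults: 6
--- Optimal ---
  step 0: ref 2 -> FAULT, frames=[2,-,-] (faults so far: 1)
  step 1: ref 5 -> FAULT, frames=[2,5,-] (faults so far: 2)
  step 2: ref 2 -> HIT, frames=[2,5,-] (faults so far: 2)
  step 3: ref 2 -> HIT, frames=[2,5,-] (faults so far: 2)
  step 4: ref 4 -> FAULT, frames=[2,5,4] (faults so far: 3)
  step 5: ref 4 -> HIT, frames=[2,5,4] (faults so far: 3)
  step 6: ref 2 -> HIT, frames=[2,5,4] (faults so far: 3)
  step 7: ref 2 -> HIT, frames=[2,5,4] (faults so far: 3)
  step 8: ref 5 -> HIT, frames=[2,5,4] (faults so far: 3)
  step 9: ref 1 -> FAULT, evict 2, frames=[1,5,4] (faults so far: 4)
  step 10: ref 5 -> HIT, frames=[1,5,4] (faults so far: 4)
  step 11: ref 4 -> HIT, frames=[1,5,4] (faults so far: 4)
  step 12: ref 4 -> HIT, frames=[1,5,4] (faults so far: 4)
  step 13: ref 4 -> HIT, frames=[1,5,4] (faults so far: 4)
  step 14: ref 2 -> FAULT, evict 1, frames=[2,5,4] (faults so far: 5)
  Optimal total faults: 5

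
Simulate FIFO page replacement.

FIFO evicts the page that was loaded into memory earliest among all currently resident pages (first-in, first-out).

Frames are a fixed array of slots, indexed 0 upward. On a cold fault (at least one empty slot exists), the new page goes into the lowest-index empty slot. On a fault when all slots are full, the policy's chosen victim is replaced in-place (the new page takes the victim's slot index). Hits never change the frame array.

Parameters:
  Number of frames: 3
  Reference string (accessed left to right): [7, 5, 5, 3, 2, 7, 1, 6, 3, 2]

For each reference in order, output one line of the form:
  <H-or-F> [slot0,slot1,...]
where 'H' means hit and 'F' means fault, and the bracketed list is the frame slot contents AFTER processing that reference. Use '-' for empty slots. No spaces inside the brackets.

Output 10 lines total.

F [7,-,-]
F [7,5,-]
H [7,5,-]
F [7,5,3]
F [2,5,3]
F [2,7,3]
F [2,7,1]
F [6,7,1]
F [6,3,1]
F [6,3,2]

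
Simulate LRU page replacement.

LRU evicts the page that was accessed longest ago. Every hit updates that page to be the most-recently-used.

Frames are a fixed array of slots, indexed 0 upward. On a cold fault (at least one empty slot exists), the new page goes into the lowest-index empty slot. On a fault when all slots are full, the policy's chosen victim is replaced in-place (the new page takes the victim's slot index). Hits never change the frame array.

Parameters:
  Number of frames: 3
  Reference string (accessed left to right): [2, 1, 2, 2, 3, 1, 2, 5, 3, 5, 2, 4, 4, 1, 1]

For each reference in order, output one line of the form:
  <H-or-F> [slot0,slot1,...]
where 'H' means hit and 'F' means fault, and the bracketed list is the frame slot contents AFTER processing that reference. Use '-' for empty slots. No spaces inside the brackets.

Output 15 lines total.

F [2,-,-]
F [2,1,-]
H [2,1,-]
H [2,1,-]
F [2,1,3]
H [2,1,3]
H [2,1,3]
F [2,1,5]
F [2,3,5]
H [2,3,5]
H [2,3,5]
F [2,4,5]
H [2,4,5]
F [2,4,1]
H [2,4,1]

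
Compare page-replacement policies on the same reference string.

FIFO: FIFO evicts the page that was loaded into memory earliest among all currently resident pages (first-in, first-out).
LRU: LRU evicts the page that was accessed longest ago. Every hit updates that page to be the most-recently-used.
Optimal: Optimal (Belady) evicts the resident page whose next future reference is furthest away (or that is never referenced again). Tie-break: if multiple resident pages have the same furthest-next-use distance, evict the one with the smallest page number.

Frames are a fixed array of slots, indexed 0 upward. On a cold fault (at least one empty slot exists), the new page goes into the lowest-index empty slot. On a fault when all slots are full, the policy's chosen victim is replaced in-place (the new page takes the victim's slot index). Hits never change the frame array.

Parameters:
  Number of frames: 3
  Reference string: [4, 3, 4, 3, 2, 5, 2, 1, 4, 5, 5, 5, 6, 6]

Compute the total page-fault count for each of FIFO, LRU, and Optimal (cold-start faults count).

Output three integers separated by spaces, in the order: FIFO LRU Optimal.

Answer: 7 8 6

Derivation:
--- FIFO ---
  step 0: ref 4 -> FAULT, frames=[4,-,-] (faults so far: 1)
  step 1: ref 3 -> FAULT, frames=[4,3,-] (faults so far: 2)
  step 2: ref 4 -> HIT, frames=[4,3,-] (faults so far: 2)
  step 3: ref 3 -> HIT, frames=[4,3,-] (faults so far: 2)
  step 4: ref 2 -> FAULT, frames=[4,3,2] (faults so far: 3)
  step 5: ref 5 -> FAULT, evict 4, frames=[5,3,2] (faults so far: 4)
  step 6: ref 2 -> HIT, frames=[5,3,2] (faults so far: 4)
  step 7: ref 1 -> FAULT, evict 3, frames=[5,1,2] (faults so far: 5)
  step 8: ref 4 -> FAULT, evict 2, frames=[5,1,4] (faults so far: 6)
  step 9: ref 5 -> HIT, frames=[5,1,4] (faults so far: 6)
  step 10: ref 5 -> HIT, frames=[5,1,4] (faults so far: 6)
  step 11: ref 5 -> HIT, frames=[5,1,4] (faults so far: 6)
  step 12: ref 6 -> FAULT, evict 5, frames=[6,1,4] (faults so far: 7)
  step 13: ref 6 -> HIT, frames=[6,1,4] (faults so far: 7)
  FIFO total faults: 7
--- LRU ---
  step 0: ref 4 -> FAULT, frames=[4,-,-] (faults so far: 1)
  step 1: ref 3 -> FAULT, frames=[4,3,-] (faults so far: 2)
  step 2: ref 4 -> HIT, frames=[4,3,-] (faults so far: 2)
  step 3: ref 3 -> HIT, frames=[4,3,-] (faults so far: 2)
  step 4: ref 2 -> FAULT, frames=[4,3,2] (faults so far: 3)
  step 5: ref 5 -> FAULT, evict 4, frames=[5,3,2] (faults so far: 4)
  step 6: ref 2 -> HIT, frames=[5,3,2] (faults so far: 4)
  step 7: ref 1 -> FAULT, evict 3, frames=[5,1,2] (faults so far: 5)
  step 8: ref 4 -> FAULT, evict 5, frames=[4,1,2] (faults so far: 6)
  step 9: ref 5 -> FAULT, evict 2, frames=[4,1,5] (faults so far: 7)
  step 10: ref 5 -> HIT, frames=[4,1,5] (faults so far: 7)
  step 11: ref 5 -> HIT, frames=[4,1,5] (faults so far: 7)
  step 12: ref 6 -> FAULT, evict 1, frames=[4,6,5] (faults so far: 8)
  step 13: ref 6 -> HIT, frames=[4,6,5] (faults so far: 8)
  LRU total faults: 8
--- Optimal ---
  step 0: ref 4 -> FAULT, frames=[4,-,-] (faults so far: 1)
  step 1: ref 3 -> FAULT, frames=[4,3,-] (faults so far: 2)
  step 2: ref 4 -> HIT, frames=[4,3,-] (faults so far: 2)
  step 3: ref 3 -> HIT, frames=[4,3,-] (faults so far: 2)
  step 4: ref 2 -> FAULT, frames=[4,3,2] (faults so far: 3)
  step 5: ref 5 -> FAULT, evict 3, frames=[4,5,2] (faults so far: 4)
  step 6: ref 2 -> HIT, frames=[4,5,2] (faults so far: 4)
  step 7: ref 1 -> FAULT, evict 2, frames=[4,5,1] (faults so far: 5)
  step 8: ref 4 -> HIT, frames=[4,5,1] (faults so far: 5)
  step 9: ref 5 -> HIT, frames=[4,5,1] (faults so far: 5)
  step 10: ref 5 -> HIT, frames=[4,5,1] (faults so far: 5)
  step 11: ref 5 -> HIT, frames=[4,5,1] (faults so far: 5)
  step 12: ref 6 -> FAULT, evict 1, frames=[4,5,6] (faults so far: 6)
  step 13: ref 6 -> HIT, frames=[4,5,6] (faults so far: 6)
  Optimal total faults: 6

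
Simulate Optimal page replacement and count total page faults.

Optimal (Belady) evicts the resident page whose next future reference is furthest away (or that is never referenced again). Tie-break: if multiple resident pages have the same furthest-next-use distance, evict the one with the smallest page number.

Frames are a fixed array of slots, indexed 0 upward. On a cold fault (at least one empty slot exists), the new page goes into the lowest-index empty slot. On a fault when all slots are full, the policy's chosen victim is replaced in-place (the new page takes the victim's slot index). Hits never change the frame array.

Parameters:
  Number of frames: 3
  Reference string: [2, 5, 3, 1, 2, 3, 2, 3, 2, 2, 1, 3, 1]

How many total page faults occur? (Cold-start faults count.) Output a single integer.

Answer: 4

Derivation:
Step 0: ref 2 → FAULT, frames=[2,-,-]
Step 1: ref 5 → FAULT, frames=[2,5,-]
Step 2: ref 3 → FAULT, frames=[2,5,3]
Step 3: ref 1 → FAULT (evict 5), frames=[2,1,3]
Step 4: ref 2 → HIT, frames=[2,1,3]
Step 5: ref 3 → HIT, frames=[2,1,3]
Step 6: ref 2 → HIT, frames=[2,1,3]
Step 7: ref 3 → HIT, frames=[2,1,3]
Step 8: ref 2 → HIT, frames=[2,1,3]
Step 9: ref 2 → HIT, frames=[2,1,3]
Step 10: ref 1 → HIT, frames=[2,1,3]
Step 11: ref 3 → HIT, frames=[2,1,3]
Step 12: ref 1 → HIT, frames=[2,1,3]
Total faults: 4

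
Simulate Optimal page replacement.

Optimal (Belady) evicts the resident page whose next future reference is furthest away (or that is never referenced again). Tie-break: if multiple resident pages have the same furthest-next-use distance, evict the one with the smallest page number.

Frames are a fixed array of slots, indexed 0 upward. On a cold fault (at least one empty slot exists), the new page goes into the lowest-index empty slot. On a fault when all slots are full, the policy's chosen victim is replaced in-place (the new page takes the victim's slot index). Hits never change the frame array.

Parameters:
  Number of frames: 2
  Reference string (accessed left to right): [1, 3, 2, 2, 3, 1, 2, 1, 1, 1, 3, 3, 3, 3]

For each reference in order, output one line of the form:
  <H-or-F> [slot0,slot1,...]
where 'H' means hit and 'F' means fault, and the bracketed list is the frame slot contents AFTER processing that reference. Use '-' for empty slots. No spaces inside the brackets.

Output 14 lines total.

F [1,-]
F [1,3]
F [2,3]
H [2,3]
H [2,3]
F [2,1]
H [2,1]
H [2,1]
H [2,1]
H [2,1]
F [2,3]
H [2,3]
H [2,3]
H [2,3]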